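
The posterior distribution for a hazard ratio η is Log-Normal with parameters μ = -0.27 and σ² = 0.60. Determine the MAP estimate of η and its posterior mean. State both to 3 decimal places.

MAP = 0.419, posterior mean = 1.030

Mode = exp(μ − σ²) = exp(-0.87) = 0.419.
Mean = exp(μ + σ²/2) = exp(0.030) = 1.030.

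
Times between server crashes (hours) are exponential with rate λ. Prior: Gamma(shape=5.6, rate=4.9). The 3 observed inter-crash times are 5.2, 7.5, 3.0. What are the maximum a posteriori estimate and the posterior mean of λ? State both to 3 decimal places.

MAP = 0.369, posterior mean = 0.417

Σ times = 15.7. Posterior: Gamma(shape = 5.6+3 = 8.6, rate = 4.9+15.7 = 20.6).
Mode = (α−1)/β = 7.6/20.6 = 0.369.
Mean = α/β = 8.6/20.6 = 0.417.
The mean is pulled above the mode by the posterior's right skew.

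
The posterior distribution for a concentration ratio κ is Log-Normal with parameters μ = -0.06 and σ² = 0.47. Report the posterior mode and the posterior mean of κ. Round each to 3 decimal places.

Mode = exp(μ − σ²) = exp(-0.53) = 0.589.
Mean = exp(μ + σ²/2) = exp(0.175) = 1.191.

κ_MAP = 0.589, E[κ|data] = 1.191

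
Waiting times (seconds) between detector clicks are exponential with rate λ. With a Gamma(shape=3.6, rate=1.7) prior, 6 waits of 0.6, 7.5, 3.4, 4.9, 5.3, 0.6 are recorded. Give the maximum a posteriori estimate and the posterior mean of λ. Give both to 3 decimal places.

Σ times = 22.3. Posterior: Gamma(shape = 3.6+6 = 9.6, rate = 1.7+22.3 = 24.0).
Mode = (α−1)/β = 8.6/24.0 = 0.358.
Mean = α/β = 9.6/24.0 = 0.400.
Right-skewed posterior ⇒ mode < mean.

λ_MAP = 0.358, E[λ|data] = 0.400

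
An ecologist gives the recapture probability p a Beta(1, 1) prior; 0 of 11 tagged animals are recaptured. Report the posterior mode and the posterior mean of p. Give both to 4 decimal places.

MAP: 0.0000. Posterior mean: 0.0769.

Posterior: Beta(1+0, 1+11) = Beta(1, 12).
Since α = 1 ≤ 1 and β > 1, the Beta density is monotone decreasing on [0,1]; the mode is at 0.
Mean = 1/(1+12) = 0.0769.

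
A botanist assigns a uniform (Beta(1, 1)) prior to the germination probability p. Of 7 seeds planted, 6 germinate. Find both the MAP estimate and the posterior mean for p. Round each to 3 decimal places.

Posterior: Beta(1+6, 1+1) = Beta(7, 2).
Mode = (7−1)/(7+2−2) = 6/7 = 0.857.
Mean = 7/(7+2) = 7/9 = 0.778.

MAP: 0.857. Posterior mean: 0.778.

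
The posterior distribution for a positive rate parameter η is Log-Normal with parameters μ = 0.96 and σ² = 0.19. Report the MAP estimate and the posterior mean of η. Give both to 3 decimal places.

Mode = exp(μ − σ²) = exp(0.77) = 2.160.
Mean = exp(μ + σ²/2) = exp(1.055) = 2.872.

MAP estimate = 2.160, posterior mean = 2.872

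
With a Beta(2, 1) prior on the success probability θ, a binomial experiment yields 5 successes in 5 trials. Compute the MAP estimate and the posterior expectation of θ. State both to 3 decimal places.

Posterior: Beta(2+5, 1+0) = Beta(7, 1).
Since β = 1 ≤ 1 and α > 1, the Beta density is monotone increasing on [0,1]; the mode is at 1.
Mean = 7/(7+1) = 0.875.
Left-skewed posterior ⇒ mean < mode.

MAP estimate = 1.000, posterior expectation = 0.875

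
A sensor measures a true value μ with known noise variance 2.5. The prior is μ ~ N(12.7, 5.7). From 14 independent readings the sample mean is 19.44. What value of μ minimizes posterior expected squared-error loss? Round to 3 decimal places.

19.235

Posterior for μ is Normal. Precision-weighted mean: (1/5.7·12.7 + 14/2.5·19.44) / (1/5.7 + 14/2.5) = 19.235.
A Normal posterior is symmetric, so mode = mean.
Squared-error loss ⇒ the optimal estimator is the posterior mean.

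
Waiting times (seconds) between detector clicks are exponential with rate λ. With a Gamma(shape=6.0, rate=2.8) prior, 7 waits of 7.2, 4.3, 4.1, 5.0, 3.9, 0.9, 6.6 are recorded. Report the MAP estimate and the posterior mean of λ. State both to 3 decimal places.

MAP = 0.345; posterior mean = 0.374

Σ times = 32.0. Posterior: Gamma(shape = 6.0+7 = 13.0, rate = 2.8+32.0 = 34.8).
Mode = (α−1)/β = 12.0/34.8 = 0.345.
Mean = α/β = 13.0/34.8 = 0.374.
Mean > mode: the posterior has a right tail.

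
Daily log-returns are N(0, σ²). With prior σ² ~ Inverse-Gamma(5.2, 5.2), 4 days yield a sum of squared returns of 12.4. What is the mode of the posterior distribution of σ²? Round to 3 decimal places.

Posterior: Inverse-Gamma(shape = 5.2+4/2 = 7.2, scale = 5.2+12.4/2 = 11.4).
Mode = β/(α+1) = 11.4/8.2 = 1.390.
Mean = β/(α−1) = 11.4/6.2 = 1.839.
This is the posterior mode — the MAP estimate.

1.390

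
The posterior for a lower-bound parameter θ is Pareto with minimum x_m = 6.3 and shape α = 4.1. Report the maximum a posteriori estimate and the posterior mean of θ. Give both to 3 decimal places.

MAP = 6.300; posterior mean = 8.332

The Pareto density is strictly decreasing on [x_m, ∞), so the mode is x_m = 6.300.
Mean = α·x_m/(α−1) = 4.1·6.3/3.1 = 8.332.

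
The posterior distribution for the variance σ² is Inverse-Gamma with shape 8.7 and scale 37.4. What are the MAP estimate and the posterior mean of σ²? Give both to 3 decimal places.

MAP: 3.856. Posterior mean: 4.857.

Mode = β/(α+1) = 37.4/9.7 = 3.856.
Mean = β/(α−1) = 37.4/7.7 = 4.857.
Right-skewed posterior ⇒ mode < mean.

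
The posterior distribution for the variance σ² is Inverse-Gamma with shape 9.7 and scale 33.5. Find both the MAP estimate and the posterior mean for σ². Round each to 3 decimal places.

Mode = β/(α+1) = 33.5/10.7 = 3.131.
Mean = β/(α−1) = 33.5/8.7 = 3.851.
Right-skewed posterior ⇒ mode < mean.

MAP estimate = 3.131, posterior mean = 3.851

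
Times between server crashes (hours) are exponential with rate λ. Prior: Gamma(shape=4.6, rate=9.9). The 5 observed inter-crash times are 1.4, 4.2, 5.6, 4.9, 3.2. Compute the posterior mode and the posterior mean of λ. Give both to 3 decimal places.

posterior mode = 0.295, posterior mean = 0.329

Σ times = 19.3. Posterior: Gamma(shape = 4.6+5 = 9.6, rate = 9.9+19.3 = 29.2).
Mode = (α−1)/β = 8.6/29.2 = 0.295.
Mean = α/β = 9.6/29.2 = 0.329.
Mean > mode: the posterior has a right tail.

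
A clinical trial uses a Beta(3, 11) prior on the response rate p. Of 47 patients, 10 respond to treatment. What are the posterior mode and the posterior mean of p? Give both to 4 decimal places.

MAP: 0.2034. Posterior mean: 0.2131.

Posterior: Beta(3+10, 11+37) = Beta(13, 48).
Mode = (13−1)/(13+48−2) = 12/59 = 0.2034.
Mean = 13/(13+48) = 13/61 = 0.2131.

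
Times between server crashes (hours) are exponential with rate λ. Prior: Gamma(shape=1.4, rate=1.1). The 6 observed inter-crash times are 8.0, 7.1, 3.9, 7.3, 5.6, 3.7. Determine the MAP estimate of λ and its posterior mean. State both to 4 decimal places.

Σ times = 35.6. Posterior: Gamma(shape = 1.4+6 = 7.4, rate = 1.1+35.6 = 36.7).
Mode = (α−1)/β = 6.4/36.7 = 0.1744.
Mean = α/β = 7.4/36.7 = 0.2016.

MAP = 0.1744, posterior mean = 0.2016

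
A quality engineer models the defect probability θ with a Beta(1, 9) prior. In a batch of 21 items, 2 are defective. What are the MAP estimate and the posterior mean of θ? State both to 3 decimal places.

Posterior: Beta(1+2, 9+19) = Beta(3, 28).
Mode = (3−1)/(3+28−2) = 2/29 = 0.069.
Mean = 3/(3+28) = 3/31 = 0.097.
The mean is pulled above the mode by the posterior's right skew.

θ_MAP = 0.069, E[θ|data] = 0.097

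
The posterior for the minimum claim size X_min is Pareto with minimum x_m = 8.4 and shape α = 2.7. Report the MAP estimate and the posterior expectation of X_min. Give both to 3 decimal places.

The Pareto density is strictly decreasing on [x_m, ∞), so the mode is x_m = 8.400.
Mean = α·x_m/(α−1) = 2.7·8.4/1.7 = 13.341.
The posterior is right-skewed, so the mean exceeds the mode.

MAP estimate = 8.400, posterior expectation = 13.341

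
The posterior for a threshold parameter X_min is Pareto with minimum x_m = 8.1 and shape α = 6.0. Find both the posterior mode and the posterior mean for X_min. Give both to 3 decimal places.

The Pareto density is strictly decreasing on [x_m, ∞), so the mode is x_m = 8.100.
Mean = α·x_m/(α−1) = 6.0·8.1/5.0 = 9.720.
The posterior is right-skewed, so the mean exceeds the mode.

X_min_MAP = 8.100, E[X_min|data] = 9.720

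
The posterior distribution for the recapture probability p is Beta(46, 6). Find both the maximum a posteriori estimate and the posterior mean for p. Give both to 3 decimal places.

Mode = (46−1)/(46+6−2) = 45/50 = 0.900.
Mean = 46/(46+6) = 46/52 = 0.885.

MAP = 0.900; posterior mean = 0.885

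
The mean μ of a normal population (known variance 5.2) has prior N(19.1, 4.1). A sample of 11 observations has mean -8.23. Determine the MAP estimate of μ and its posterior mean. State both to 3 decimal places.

Posterior for μ is Normal. Precision-weighted mean: (1/4.1·19.1 + 11/5.2·-8.23) / (1/4.1 + 11/5.2) = -5.405.
A Normal posterior is symmetric, so mode = mean.

MAP = -5.405, posterior mean = -5.405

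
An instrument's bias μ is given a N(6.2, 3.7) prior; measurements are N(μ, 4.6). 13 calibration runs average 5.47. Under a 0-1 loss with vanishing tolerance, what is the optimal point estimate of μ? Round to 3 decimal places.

5.534

Posterior for μ is Normal. Precision-weighted mean: (1/3.7·6.2 + 13/4.6·5.47) / (1/3.7 + 13/4.6) = 5.534.
A Normal posterior is symmetric, so mode = mean.
This is the posterior mode — the MAP estimate.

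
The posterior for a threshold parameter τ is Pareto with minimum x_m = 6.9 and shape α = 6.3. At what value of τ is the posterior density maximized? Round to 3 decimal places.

The Pareto density is strictly decreasing on [x_m, ∞), so the mode is x_m = 6.900.
Mean = α·x_m/(α−1) = 6.3·6.9/5.3 = 8.202.
This is the posterior mode — the MAP estimate.

6.900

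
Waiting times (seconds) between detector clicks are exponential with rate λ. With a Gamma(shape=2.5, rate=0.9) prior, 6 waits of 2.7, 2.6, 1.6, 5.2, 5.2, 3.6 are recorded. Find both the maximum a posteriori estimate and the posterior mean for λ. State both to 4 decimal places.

MAP = 0.3440; posterior mean = 0.3899

Σ times = 20.9. Posterior: Gamma(shape = 2.5+6 = 8.5, rate = 0.9+20.9 = 21.8).
Mode = (α−1)/β = 7.5/21.8 = 0.3440.
Mean = α/β = 8.5/21.8 = 0.3899.
Mean > mode: the posterior has a right tail.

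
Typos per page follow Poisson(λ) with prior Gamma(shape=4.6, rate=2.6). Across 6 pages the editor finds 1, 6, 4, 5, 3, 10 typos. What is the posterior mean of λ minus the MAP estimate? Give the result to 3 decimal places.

Σ counts = 29. Posterior: Gamma(shape = 4.6+29 = 33.6, rate = 2.6+6 = 8.6).
Mode = (α−1)/β = 32.6/8.6 = 3.791.
Mean = α/β = 33.6/8.6 = 3.907.
Difference = 3.907 − 3.791 = 0.116.
The mean is pulled above the mode by the posterior's right skew.

0.116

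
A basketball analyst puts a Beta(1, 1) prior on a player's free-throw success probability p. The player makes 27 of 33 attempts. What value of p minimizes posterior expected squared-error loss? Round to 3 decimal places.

Posterior: Beta(1+27, 1+6) = Beta(28, 7).
Mode = (28−1)/(28+7−2) = 27/33 = 0.818.
With a flat prior the MAP equals the MLE, 27/33.
Mean = 28/(28+7) = 28/35 = 0.800.
Squared-error loss ⇒ the optimal estimator is the posterior mean.

0.800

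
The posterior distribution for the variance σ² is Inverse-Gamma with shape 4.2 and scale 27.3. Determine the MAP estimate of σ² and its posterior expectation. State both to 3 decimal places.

σ²_MAP = 5.250, E[σ²|data] = 8.531

Mode = β/(α+1) = 27.3/5.2 = 5.250.
Mean = β/(α−1) = 27.3/3.2 = 8.531.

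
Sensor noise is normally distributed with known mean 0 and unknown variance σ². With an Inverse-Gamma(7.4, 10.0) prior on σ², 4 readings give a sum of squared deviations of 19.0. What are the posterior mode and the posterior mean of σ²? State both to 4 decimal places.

Posterior: Inverse-Gamma(shape = 7.4+4/2 = 9.4, scale = 10.0+19.0/2 = 19.5).
Mode = β/(α+1) = 19.5/10.4 = 1.8750.
Mean = β/(α−1) = 19.5/8.4 = 2.3214.

posterior mode = 1.8750, posterior mean = 2.3214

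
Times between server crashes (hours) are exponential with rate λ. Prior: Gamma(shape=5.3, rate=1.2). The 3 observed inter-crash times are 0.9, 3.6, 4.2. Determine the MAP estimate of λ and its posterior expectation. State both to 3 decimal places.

Σ times = 8.7. Posterior: Gamma(shape = 5.3+3 = 8.3, rate = 1.2+8.7 = 9.9).
Mode = (α−1)/β = 7.3/9.9 = 0.737.
Mean = α/β = 8.3/9.9 = 0.838.

MAP: 0.737. Posterior mean: 0.838.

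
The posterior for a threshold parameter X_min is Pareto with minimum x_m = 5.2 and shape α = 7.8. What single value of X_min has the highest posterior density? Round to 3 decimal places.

5.200

The Pareto density is strictly decreasing on [x_m, ∞), so the mode is x_m = 5.200.
Mean = α·x_m/(α−1) = 7.8·5.2/6.8 = 5.965.
This is the posterior mode — the MAP estimate.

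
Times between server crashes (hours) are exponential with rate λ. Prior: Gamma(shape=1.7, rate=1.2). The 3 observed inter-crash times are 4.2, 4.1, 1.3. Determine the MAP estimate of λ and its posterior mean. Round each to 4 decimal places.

λ_MAP = 0.3426, E[λ|data] = 0.4352

Σ times = 9.6. Posterior: Gamma(shape = 1.7+3 = 4.7, rate = 1.2+9.6 = 10.8).
Mode = (α−1)/β = 3.7/10.8 = 0.3426.
Mean = α/β = 4.7/10.8 = 0.4352.
The posterior is right-skewed, so the mean exceeds the mode.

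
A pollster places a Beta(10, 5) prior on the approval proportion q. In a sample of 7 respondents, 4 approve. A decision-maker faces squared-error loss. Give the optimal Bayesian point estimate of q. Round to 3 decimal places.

0.636

Posterior: Beta(10+4, 5+3) = Beta(14, 8).
Mode = (14−1)/(14+8−2) = 13/20 = 0.650.
Mean = 14/(14+8) = 14/22 = 0.636.
Squared-error loss ⇒ the optimal estimator is the posterior mean.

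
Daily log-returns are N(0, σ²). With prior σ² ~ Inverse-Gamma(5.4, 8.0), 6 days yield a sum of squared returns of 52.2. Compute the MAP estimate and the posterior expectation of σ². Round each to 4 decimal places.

Posterior: Inverse-Gamma(shape = 5.4+6/2 = 8.4, scale = 8.0+52.2/2 = 34.1).
Mode = β/(α+1) = 34.1/9.4 = 3.6277.
Mean = β/(α−1) = 34.1/7.4 = 4.6081.
The posterior is right-skewed, so the mean exceeds the mode.

σ²_MAP = 3.6277, E[σ²|data] = 4.6081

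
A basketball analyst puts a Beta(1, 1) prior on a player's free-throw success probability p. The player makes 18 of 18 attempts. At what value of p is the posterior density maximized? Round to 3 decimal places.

1.000

Posterior: Beta(1+18, 1+0) = Beta(19, 1).
Since β = 1 ≤ 1 and α > 1, the Beta density is monotone increasing on [0,1]; the mode is at 1.
Mean = 19/(19+1) = 0.950.
This is the posterior mode — the MAP estimate.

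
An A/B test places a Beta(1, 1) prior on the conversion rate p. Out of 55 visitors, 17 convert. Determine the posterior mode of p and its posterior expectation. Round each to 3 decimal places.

MAP: 0.309. Posterior mean: 0.316.

Posterior: Beta(1+17, 1+38) = Beta(18, 39).
Mode = (18−1)/(18+39−2) = 17/55 = 0.309.
With a flat prior the MAP equals the MLE, 17/55.
Mean = 18/(18+39) = 18/57 = 0.316.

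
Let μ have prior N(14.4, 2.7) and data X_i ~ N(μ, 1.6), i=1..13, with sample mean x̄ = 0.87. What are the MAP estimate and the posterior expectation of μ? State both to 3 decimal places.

MAP = 1.460; posterior mean = 1.460

Posterior for μ is Normal. Precision-weighted mean: (1/2.7·14.4 + 13/1.6·0.87) / (1/2.7 + 13/1.6) = 1.460.
A Normal posterior is symmetric, so mode = mean.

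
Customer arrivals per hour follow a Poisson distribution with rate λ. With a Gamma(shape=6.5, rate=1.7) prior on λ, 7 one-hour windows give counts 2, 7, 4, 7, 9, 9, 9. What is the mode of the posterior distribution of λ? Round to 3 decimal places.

6.034

Σ counts = 47. Posterior: Gamma(shape = 6.5+47 = 53.5, rate = 1.7+7 = 8.7).
Mode = (α−1)/β = 52.5/8.7 = 6.034.
Mean = α/β = 53.5/8.7 = 6.149.
This is the posterior mode — the MAP estimate.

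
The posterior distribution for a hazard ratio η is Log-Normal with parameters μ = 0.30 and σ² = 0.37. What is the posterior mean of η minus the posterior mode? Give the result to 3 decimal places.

0.692

Mode = exp(μ − σ²) = exp(-0.07) = 0.932.
Mean = exp(μ + σ²/2) = exp(0.485) = 1.624.
Difference = 1.624 − 0.932 = 0.692.
Mean > mode: the posterior has a right tail.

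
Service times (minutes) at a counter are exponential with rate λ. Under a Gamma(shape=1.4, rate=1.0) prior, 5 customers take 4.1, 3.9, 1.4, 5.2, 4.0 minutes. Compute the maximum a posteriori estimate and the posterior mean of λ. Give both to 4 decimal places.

MAP = 0.2755, posterior mean = 0.3265

Σ times = 18.6. Posterior: Gamma(shape = 1.4+5 = 6.4, rate = 1.0+18.6 = 19.6).
Mode = (α−1)/β = 5.4/19.6 = 0.2755.
Mean = α/β = 6.4/19.6 = 0.3265.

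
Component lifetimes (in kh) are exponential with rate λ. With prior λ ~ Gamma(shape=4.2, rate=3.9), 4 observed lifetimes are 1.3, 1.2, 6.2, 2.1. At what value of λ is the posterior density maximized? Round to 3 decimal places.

0.490

Σ times = 10.8. Posterior: Gamma(shape = 4.2+4 = 8.2, rate = 3.9+10.8 = 14.7).
Mode = (α−1)/β = 7.2/14.7 = 0.490.
Mean = α/β = 8.2/14.7 = 0.558.
This is the posterior mode — the MAP estimate.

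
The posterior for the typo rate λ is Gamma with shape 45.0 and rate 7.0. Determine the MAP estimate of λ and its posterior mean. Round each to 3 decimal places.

Mode = (α−1)/β = 44.0/7.0 = 6.286.
Mean = α/β = 45.0/7.0 = 6.429.
The posterior is right-skewed, so the mean exceeds the mode.

λ_MAP = 6.286, E[λ|data] = 6.429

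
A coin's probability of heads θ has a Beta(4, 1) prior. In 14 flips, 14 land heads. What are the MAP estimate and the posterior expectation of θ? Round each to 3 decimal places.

MAP estimate = 1.000, posterior expectation = 0.947

Posterior: Beta(4+14, 1+0) = Beta(18, 1).
Since β = 1 ≤ 1 and α > 1, the Beta density is monotone increasing on [0,1]; the mode is at 1.
Mean = 18/(18+1) = 0.947.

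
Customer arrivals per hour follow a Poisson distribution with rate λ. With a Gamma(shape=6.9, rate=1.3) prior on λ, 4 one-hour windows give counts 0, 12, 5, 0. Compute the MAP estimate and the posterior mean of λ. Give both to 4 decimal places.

Σ counts = 17. Posterior: Gamma(shape = 6.9+17 = 23.9, rate = 1.3+4 = 5.3).
Mode = (α−1)/β = 22.9/5.3 = 4.3208.
Mean = α/β = 23.9/5.3 = 4.5094.
The mean is pulled above the mode by the posterior's right skew.

MAP = 4.3208; posterior mean = 4.5094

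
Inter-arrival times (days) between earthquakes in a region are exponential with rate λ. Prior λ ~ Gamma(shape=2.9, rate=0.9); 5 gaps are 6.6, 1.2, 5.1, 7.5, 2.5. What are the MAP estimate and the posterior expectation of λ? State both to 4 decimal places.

Σ times = 22.9. Posterior: Gamma(shape = 2.9+5 = 7.9, rate = 0.9+22.9 = 23.8).
Mode = (α−1)/β = 6.9/23.8 = 0.2899.
Mean = α/β = 7.9/23.8 = 0.3319.
The posterior is right-skewed, so the mean exceeds the mode.

MAP = 0.2899, posterior mean = 0.3319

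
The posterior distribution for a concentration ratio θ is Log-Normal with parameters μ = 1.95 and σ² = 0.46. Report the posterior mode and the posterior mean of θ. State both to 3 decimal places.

posterior mode = 4.437, posterior mean = 8.846

Mode = exp(μ − σ²) = exp(1.49) = 4.437.
Mean = exp(μ + σ²/2) = exp(2.180) = 8.846.
Mean > mode: the posterior has a right tail.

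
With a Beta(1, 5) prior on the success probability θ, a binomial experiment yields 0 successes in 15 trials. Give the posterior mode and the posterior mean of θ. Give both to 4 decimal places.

Posterior: Beta(1+0, 5+15) = Beta(1, 20).
Since α = 1 ≤ 1 and β > 1, the Beta density is monotone decreasing on [0,1]; the mode is at 0.
Mean = 1/(1+20) = 0.0476.
The mean is pulled above the mode by the posterior's right skew.

posterior mode = 0.0000, posterior mean = 0.0476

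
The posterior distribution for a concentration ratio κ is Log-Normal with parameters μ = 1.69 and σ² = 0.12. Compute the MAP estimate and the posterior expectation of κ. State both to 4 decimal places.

κ_MAP = 4.8066, E[κ|data] = 5.7546

Mode = exp(μ − σ²) = exp(1.57) = 4.8066.
Mean = exp(μ + σ²/2) = exp(1.750) = 5.7546.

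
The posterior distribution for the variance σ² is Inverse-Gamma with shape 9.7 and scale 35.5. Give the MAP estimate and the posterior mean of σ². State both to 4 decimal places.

MAP = 3.3178, posterior mean = 4.0805

Mode = β/(α+1) = 35.5/10.7 = 3.3178.
Mean = β/(α−1) = 35.5/8.7 = 4.0805.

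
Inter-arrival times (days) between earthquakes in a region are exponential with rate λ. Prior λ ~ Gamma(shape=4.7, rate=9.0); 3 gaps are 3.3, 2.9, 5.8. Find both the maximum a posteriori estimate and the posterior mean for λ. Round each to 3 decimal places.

MAP: 0.319. Posterior mean: 0.367.

Σ times = 12.0. Posterior: Gamma(shape = 4.7+3 = 7.7, rate = 9.0+12.0 = 21.0).
Mode = (α−1)/β = 6.7/21.0 = 0.319.
Mean = α/β = 7.7/21.0 = 0.367.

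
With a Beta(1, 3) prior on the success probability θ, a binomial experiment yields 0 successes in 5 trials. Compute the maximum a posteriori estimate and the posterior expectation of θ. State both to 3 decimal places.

Posterior: Beta(1+0, 3+5) = Beta(1, 8).
Since α = 1 ≤ 1 and β > 1, the Beta density is monotone decreasing on [0,1]; the mode is at 0.
Mean = 1/(1+8) = 0.111.

MAP: 0.000. Posterior mean: 0.111.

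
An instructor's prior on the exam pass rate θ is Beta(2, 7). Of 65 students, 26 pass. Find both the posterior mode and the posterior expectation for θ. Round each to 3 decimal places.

Posterior: Beta(2+26, 7+39) = Beta(28, 46).
Mode = (28−1)/(28+46−2) = 27/72 = 0.375.
Mean = 28/(28+46) = 28/74 = 0.378.

posterior mode = 0.375, posterior expectation = 0.378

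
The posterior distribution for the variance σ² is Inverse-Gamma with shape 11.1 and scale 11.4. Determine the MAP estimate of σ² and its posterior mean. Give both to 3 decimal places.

Mode = β/(α+1) = 11.4/12.1 = 0.942.
Mean = β/(α−1) = 11.4/10.1 = 1.129.
The posterior is right-skewed, so the mean exceeds the mode.

σ²_MAP = 0.942, E[σ²|data] = 1.129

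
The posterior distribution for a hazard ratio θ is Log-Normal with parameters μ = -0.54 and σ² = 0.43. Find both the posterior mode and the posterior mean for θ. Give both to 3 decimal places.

Mode = exp(μ − σ²) = exp(-0.97) = 0.379.
Mean = exp(μ + σ²/2) = exp(-0.325) = 0.723.

MAP = 0.379, posterior mean = 0.723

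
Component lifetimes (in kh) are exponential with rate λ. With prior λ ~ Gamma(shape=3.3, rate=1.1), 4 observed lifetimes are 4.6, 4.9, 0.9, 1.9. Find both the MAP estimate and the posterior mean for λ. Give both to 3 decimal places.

Σ times = 12.3. Posterior: Gamma(shape = 3.3+4 = 7.3, rate = 1.1+12.3 = 13.4).
Mode = (α−1)/β = 6.3/13.4 = 0.470.
Mean = α/β = 7.3/13.4 = 0.545.
The posterior is right-skewed, so the mean exceeds the mode.

MAP = 0.470, posterior mean = 0.545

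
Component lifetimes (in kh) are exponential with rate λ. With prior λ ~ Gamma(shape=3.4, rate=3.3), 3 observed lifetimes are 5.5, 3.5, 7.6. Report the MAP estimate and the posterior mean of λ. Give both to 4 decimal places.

MAP estimate = 0.2714, posterior mean = 0.3216

Σ times = 16.6. Posterior: Gamma(shape = 3.4+3 = 6.4, rate = 3.3+16.6 = 19.9).
Mode = (α−1)/β = 5.4/19.9 = 0.2714.
Mean = α/β = 6.4/19.9 = 0.3216.
The mean is pulled above the mode by the posterior's right skew.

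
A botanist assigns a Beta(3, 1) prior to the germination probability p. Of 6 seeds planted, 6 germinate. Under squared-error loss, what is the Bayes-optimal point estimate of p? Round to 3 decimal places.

0.900

Posterior: Beta(3+6, 1+0) = Beta(9, 1).
Since β = 1 ≤ 1 and α > 1, the Beta density is monotone increasing on [0,1]; the mode is at 1.
Mean = 9/(9+1) = 0.900.
Squared-error loss ⇒ the optimal estimator is the posterior mean.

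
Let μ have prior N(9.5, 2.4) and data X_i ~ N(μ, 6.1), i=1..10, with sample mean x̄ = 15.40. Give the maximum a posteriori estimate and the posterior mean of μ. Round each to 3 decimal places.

Posterior for μ is Normal. Precision-weighted mean: (1/2.4·9.5 + 10/6.1·15.40) / (1/2.4 + 10/6.1) = 14.204.
A Normal posterior is symmetric, so mode = mean.

μ_MAP = 14.204, E[μ|data] = 14.204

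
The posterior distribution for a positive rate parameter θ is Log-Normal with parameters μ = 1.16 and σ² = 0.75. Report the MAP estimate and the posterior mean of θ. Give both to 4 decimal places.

Mode = exp(μ − σ²) = exp(0.41) = 1.5068.
Mean = exp(μ + σ²/2) = exp(1.535) = 4.6413.
Mean > mode: the posterior has a right tail.

MAP estimate = 1.5068, posterior mean = 4.6413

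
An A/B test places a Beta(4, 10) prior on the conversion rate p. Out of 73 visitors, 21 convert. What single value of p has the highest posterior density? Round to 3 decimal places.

0.282

Posterior: Beta(4+21, 10+52) = Beta(25, 62).
Mode = (25−1)/(25+62−2) = 24/85 = 0.282.
Mean = 25/(25+62) = 25/87 = 0.287.
This is the posterior mode — the MAP estimate.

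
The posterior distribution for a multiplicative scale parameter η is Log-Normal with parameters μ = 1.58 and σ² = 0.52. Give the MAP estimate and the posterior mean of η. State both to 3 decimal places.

Mode = exp(μ − σ²) = exp(1.06) = 2.886.
Mean = exp(μ + σ²/2) = exp(1.840) = 6.297.

MAP: 2.886. Posterior mean: 6.297.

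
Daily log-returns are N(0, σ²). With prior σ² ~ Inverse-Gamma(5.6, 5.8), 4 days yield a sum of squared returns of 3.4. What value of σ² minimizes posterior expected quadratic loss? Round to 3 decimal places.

Posterior: Inverse-Gamma(shape = 5.6+4/2 = 7.6, scale = 5.8+3.4/2 = 7.5).
Mode = β/(α+1) = 7.5/8.6 = 0.872.
Mean = β/(α−1) = 7.5/6.6 = 1.136.
Quadratic loss ⇒ the optimal estimator is the posterior mean.

1.136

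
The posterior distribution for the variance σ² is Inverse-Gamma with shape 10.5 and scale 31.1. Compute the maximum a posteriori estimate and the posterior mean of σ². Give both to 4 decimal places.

Mode = β/(α+1) = 31.1/11.5 = 2.7043.
Mean = β/(α−1) = 31.1/9.5 = 3.2737.

maximum a posteriori estimate = 2.7043, posterior mean = 3.2737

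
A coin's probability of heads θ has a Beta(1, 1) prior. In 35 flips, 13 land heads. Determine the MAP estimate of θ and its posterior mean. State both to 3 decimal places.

Posterior: Beta(1+13, 1+22) = Beta(14, 23).
Mode = (14−1)/(14+23−2) = 13/35 = 0.371.
With a flat prior the MAP equals the MLE, 13/35.
Mean = 14/(14+23) = 14/37 = 0.378.
The posterior is right-skewed, so the mean exceeds the mode.

θ_MAP = 0.371, E[θ|data] = 0.378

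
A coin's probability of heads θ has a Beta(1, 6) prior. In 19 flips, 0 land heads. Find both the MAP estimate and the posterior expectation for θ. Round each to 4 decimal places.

MAP: 0.0000. Posterior mean: 0.0385.

Posterior: Beta(1+0, 6+19) = Beta(1, 25).
Since α = 1 ≤ 1 and β > 1, the Beta density is monotone decreasing on [0,1]; the mode is at 0.
Mean = 1/(1+25) = 0.0385.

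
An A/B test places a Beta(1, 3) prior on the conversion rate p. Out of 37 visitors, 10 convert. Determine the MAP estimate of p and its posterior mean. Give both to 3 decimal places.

p_MAP = 0.256, E[p|data] = 0.268

Posterior: Beta(1+10, 3+27) = Beta(11, 30).
Mode = (11−1)/(11+30−2) = 10/39 = 0.256.
Mean = 11/(11+30) = 11/41 = 0.268.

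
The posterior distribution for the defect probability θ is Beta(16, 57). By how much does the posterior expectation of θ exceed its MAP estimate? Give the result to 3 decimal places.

0.008

Mode = (16−1)/(16+57−2) = 15/71 = 0.211.
Mean = 16/(16+57) = 16/73 = 0.219.
Difference = 0.219 − 0.211 = 0.008.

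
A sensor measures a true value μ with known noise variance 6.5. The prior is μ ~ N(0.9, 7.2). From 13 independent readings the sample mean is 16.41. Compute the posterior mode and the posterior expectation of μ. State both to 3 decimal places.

MAP: 15.403. Posterior mean: 15.403.

Posterior for μ is Normal. Precision-weighted mean: (1/7.2·0.9 + 13/6.5·16.41) / (1/7.2 + 13/6.5) = 15.403.
A Normal posterior is symmetric, so mode = mean.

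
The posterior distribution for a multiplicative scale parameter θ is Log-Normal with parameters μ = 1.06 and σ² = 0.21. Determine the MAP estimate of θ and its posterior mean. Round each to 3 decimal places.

θ_MAP = 2.340, E[θ|data] = 3.206

Mode = exp(μ − σ²) = exp(0.85) = 2.340.
Mean = exp(μ + σ²/2) = exp(1.165) = 3.206.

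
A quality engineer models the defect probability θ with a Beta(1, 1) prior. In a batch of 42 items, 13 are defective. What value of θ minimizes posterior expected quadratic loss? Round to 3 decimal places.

Posterior: Beta(1+13, 1+29) = Beta(14, 30).
Mode = (14−1)/(14+30−2) = 13/42 = 0.310.
Mean = 14/(14+30) = 14/44 = 0.318.
Quadratic loss ⇒ the optimal estimator is the posterior mean.

0.318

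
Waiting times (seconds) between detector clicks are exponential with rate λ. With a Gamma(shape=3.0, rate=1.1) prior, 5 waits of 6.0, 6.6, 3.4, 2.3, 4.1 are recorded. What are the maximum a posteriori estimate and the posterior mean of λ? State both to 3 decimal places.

MAP: 0.298. Posterior mean: 0.340.

Σ times = 22.4. Posterior: Gamma(shape = 3.0+5 = 8.0, rate = 1.1+22.4 = 23.5).
Mode = (α−1)/β = 7.0/23.5 = 0.298.
Mean = α/β = 8.0/23.5 = 0.340.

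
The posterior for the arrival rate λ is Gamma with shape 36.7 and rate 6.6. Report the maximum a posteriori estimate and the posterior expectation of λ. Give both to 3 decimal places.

MAP: 5.409. Posterior mean: 5.561.

Mode = (α−1)/β = 35.7/6.6 = 5.409.
Mean = α/β = 36.7/6.6 = 5.561.
Mean > mode: the posterior has a right tail.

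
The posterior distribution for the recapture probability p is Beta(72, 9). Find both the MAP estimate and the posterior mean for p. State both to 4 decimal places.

Mode = (72−1)/(72+9−2) = 71/79 = 0.8987.
Mean = 72/(72+9) = 72/81 = 0.8889.
Left-skewed posterior ⇒ mean < mode.

MAP: 0.8987. Posterior mean: 0.8889.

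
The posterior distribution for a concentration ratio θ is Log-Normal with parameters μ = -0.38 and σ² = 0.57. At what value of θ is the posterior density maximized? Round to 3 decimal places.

Mode = exp(μ − σ²) = exp(-0.95) = 0.387.
Mean = exp(μ + σ²/2) = exp(-0.095) = 0.909.
This is the posterior mode — the MAP estimate.

0.387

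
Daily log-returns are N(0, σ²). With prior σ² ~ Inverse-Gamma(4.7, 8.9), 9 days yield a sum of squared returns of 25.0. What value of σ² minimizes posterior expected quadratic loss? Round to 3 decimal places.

2.610

Posterior: Inverse-Gamma(shape = 4.7+9/2 = 9.2, scale = 8.9+25.0/2 = 21.4).
Mode = β/(α+1) = 21.4/10.2 = 2.098.
Mean = β/(α−1) = 21.4/8.2 = 2.610.
Quadratic loss ⇒ the optimal estimator is the posterior mean.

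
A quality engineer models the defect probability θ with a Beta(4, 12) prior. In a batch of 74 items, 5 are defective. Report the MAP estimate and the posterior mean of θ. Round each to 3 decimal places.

MAP: 0.091. Posterior mean: 0.100.

Posterior: Beta(4+5, 12+69) = Beta(9, 81).
Mode = (9−1)/(9+81−2) = 8/88 = 0.091.
Mean = 9/(9+81) = 9/90 = 0.100.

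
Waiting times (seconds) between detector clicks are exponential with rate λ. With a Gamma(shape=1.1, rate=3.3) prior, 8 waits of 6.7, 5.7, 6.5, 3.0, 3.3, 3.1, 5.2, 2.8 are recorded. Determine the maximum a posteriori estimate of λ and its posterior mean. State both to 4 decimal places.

maximum a posteriori estimate = 0.2045, posterior mean = 0.2298

Σ times = 36.3. Posterior: Gamma(shape = 1.1+8 = 9.1, rate = 3.3+36.3 = 39.6).
Mode = (α−1)/β = 8.1/39.6 = 0.2045.
Mean = α/β = 9.1/39.6 = 0.2298.
The posterior is right-skewed, so the mean exceeds the mode.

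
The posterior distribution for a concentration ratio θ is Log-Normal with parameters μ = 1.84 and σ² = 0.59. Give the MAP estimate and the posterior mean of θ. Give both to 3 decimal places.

Mode = exp(μ − σ²) = exp(1.25) = 3.490.
Mean = exp(μ + σ²/2) = exp(2.135) = 8.457.
Right-skewed posterior ⇒ mode < mean.

MAP = 3.490, posterior mean = 8.457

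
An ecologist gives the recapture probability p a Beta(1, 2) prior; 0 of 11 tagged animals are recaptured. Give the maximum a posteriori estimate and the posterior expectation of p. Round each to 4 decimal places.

Posterior: Beta(1+0, 2+11) = Beta(1, 13).
Since α = 1 ≤ 1 and β > 1, the Beta density is monotone decreasing on [0,1]; the mode is at 0.
Mean = 1/(1+13) = 0.0714.

MAP: 0.0000. Posterior mean: 0.0714.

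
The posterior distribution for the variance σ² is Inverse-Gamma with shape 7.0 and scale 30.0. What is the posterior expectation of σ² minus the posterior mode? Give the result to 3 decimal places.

1.250

Mode = β/(α+1) = 30.0/8.0 = 3.750.
Mean = β/(α−1) = 30.0/6.0 = 5.000.
Difference = 5.000 − 3.750 = 1.250.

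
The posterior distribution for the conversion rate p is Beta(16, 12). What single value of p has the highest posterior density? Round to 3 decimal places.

0.577

Mode = (16−1)/(16+12−2) = 15/26 = 0.577.
Mean = 16/(16+12) = 16/28 = 0.571.
This is the posterior mode — the MAP estimate.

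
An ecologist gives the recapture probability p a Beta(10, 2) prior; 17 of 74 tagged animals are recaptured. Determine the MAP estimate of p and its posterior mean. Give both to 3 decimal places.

MAP = 0.310; posterior mean = 0.314

Posterior: Beta(10+17, 2+57) = Beta(27, 59).
Mode = (27−1)/(27+59−2) = 26/84 = 0.310.
Mean = 27/(27+59) = 27/86 = 0.314.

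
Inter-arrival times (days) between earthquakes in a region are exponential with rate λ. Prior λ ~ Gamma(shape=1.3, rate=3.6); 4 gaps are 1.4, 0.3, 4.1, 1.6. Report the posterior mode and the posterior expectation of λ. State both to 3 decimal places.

Σ times = 7.4. Posterior: Gamma(shape = 1.3+4 = 5.3, rate = 3.6+7.4 = 11.0).
Mode = (α−1)/β = 4.3/11.0 = 0.391.
Mean = α/β = 5.3/11.0 = 0.482.

λ_MAP = 0.391, E[λ|data] = 0.482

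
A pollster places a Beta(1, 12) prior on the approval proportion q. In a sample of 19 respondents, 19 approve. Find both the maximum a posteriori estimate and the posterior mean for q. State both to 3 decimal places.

Posterior: Beta(1+19, 12+0) = Beta(20, 12).
Mode = (20−1)/(20+12−2) = 19/30 = 0.633.
Mean = 20/(20+12) = 20/32 = 0.625.

MAP: 0.633. Posterior mean: 0.625.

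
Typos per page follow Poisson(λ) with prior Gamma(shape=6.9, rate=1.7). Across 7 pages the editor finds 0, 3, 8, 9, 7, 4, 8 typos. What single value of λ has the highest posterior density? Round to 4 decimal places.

5.1609

Σ counts = 39. Posterior: Gamma(shape = 6.9+39 = 45.9, rate = 1.7+7 = 8.7).
Mode = (α−1)/β = 44.9/8.7 = 5.1609.
Mean = α/β = 45.9/8.7 = 5.2759.
This is the posterior mode — the MAP estimate.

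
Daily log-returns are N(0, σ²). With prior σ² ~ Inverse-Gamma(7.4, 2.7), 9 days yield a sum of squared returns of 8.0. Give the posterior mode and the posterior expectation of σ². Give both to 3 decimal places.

σ²_MAP = 0.519, E[σ²|data] = 0.615

Posterior: Inverse-Gamma(shape = 7.4+9/2 = 11.9, scale = 2.7+8.0/2 = 6.7).
Mode = β/(α+1) = 6.7/12.9 = 0.519.
Mean = β/(α−1) = 6.7/10.9 = 0.615.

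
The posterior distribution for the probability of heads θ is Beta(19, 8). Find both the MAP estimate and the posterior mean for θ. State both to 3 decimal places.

MAP = 0.720, posterior mean = 0.704

Mode = (19−1)/(19+8−2) = 18/25 = 0.720.
Mean = 19/(19+8) = 19/27 = 0.704.
Mode > mean: the posterior has a left tail.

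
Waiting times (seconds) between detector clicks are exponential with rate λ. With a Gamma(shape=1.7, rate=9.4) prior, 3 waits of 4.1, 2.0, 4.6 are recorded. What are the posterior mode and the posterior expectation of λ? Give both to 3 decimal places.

MAP = 0.184, posterior mean = 0.234

Σ times = 10.7. Posterior: Gamma(shape = 1.7+3 = 4.7, rate = 9.4+10.7 = 20.1).
Mode = (α−1)/β = 3.7/20.1 = 0.184.
Mean = α/β = 4.7/20.1 = 0.234.
The posterior is right-skewed, so the mean exceeds the mode.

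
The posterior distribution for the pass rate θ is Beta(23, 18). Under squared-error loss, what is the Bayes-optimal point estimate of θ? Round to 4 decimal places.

Mode = (23−1)/(23+18−2) = 22/39 = 0.5641.
Mean = 23/(23+18) = 23/41 = 0.5610.
Squared-error loss ⇒ the optimal estimator is the posterior mean.

0.5610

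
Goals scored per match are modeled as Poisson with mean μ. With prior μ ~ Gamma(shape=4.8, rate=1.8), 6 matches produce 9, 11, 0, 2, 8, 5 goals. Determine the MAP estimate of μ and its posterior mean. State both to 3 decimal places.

Σ counts = 35. Posterior: Gamma(shape = 4.8+35 = 39.8, rate = 1.8+6 = 7.8).
Mode = (α−1)/β = 38.8/7.8 = 4.974.
Mean = α/β = 39.8/7.8 = 5.103.

MAP = 4.974; posterior mean = 5.103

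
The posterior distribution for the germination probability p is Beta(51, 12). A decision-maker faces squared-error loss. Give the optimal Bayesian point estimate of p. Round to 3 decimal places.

Mode = (51−1)/(51+12−2) = 50/61 = 0.820.
Mean = 51/(51+12) = 51/63 = 0.810.
Squared-error loss ⇒ the optimal estimator is the posterior mean.

0.810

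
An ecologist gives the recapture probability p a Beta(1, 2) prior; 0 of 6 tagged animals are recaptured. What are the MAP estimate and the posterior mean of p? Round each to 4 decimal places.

Posterior: Beta(1+0, 2+6) = Beta(1, 8).
Since α = 1 ≤ 1 and β > 1, the Beta density is monotone decreasing on [0,1]; the mode is at 0.
Mean = 1/(1+8) = 0.1111.
The posterior is right-skewed, so the mean exceeds the mode.

MAP estimate = 0.0000, posterior mean = 0.1111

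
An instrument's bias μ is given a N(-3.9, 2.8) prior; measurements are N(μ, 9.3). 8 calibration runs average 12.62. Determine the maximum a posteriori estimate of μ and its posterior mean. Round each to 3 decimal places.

Posterior for μ is Normal. Precision-weighted mean: (1/2.8·-3.9 + 8/9.3·12.62) / (1/2.8 + 8/9.3) = 7.773.
A Normal posterior is symmetric, so mode = mean.

MAP = 7.773; posterior mean = 7.773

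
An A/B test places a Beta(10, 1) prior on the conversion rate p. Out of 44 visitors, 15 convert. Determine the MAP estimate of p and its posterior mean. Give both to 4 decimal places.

Posterior: Beta(10+15, 1+29) = Beta(25, 30).
Mode = (25−1)/(25+30−2) = 24/53 = 0.4528.
Mean = 25/(25+30) = 25/55 = 0.4545.
Mean > mode: the posterior has a right tail.

MAP = 0.4528, posterior mean = 0.4545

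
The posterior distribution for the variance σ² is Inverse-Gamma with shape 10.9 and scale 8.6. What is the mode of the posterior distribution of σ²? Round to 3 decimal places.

Mode = β/(α+1) = 8.6/11.9 = 0.723.
Mean = β/(α−1) = 8.6/9.9 = 0.869.
This is the posterior mode — the MAP estimate.

0.723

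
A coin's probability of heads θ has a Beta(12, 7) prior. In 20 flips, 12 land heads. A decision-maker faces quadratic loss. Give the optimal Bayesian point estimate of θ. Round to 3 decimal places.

Posterior: Beta(12+12, 7+8) = Beta(24, 15).
Mode = (24−1)/(24+15−2) = 23/37 = 0.622.
Mean = 24/(24+15) = 24/39 = 0.615.
Quadratic loss ⇒ the optimal estimator is the posterior mean.

0.615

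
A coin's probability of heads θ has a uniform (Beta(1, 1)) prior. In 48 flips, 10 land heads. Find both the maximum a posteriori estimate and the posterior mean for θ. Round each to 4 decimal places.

Posterior: Beta(1+10, 1+38) = Beta(11, 39).
Mode = (11−1)/(11+39−2) = 10/48 = 0.2083.
With a flat prior the MAP equals the MLE, 10/48.
Mean = 11/(11+39) = 11/50 = 0.2200.
Right-skewed posterior ⇒ mode < mean.

MAP = 0.2083; posterior mean = 0.2200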